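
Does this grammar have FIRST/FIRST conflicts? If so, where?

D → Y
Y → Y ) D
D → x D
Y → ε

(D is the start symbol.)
A FIRST/FIRST conflict occurs when two productions N → α and N → β for the same non-terminal have FIRST(α) ∩ FIRST(β) ≠ ∅ (with ε ∈ FIRST of a nullable right-hand side, so two nullable alternatives also conflict).

FIRST sets of the non-terminals at (or reachable through a nullable prefix from) the front of some alternative:
  FIRST(Y) = { ')', ε }

Productions for D:
  D → Y: FIRST = { ')', ε }
  D → x D: FIRST = { 'x' }
Productions for Y:
  Y → Y ) D: FIRST = { ')' }
  Y → ε: FIRST = { ε }

All alternatives of each non-terminal have pairwise disjoint FIRST sets.

Answer: No FIRST/FIRST conflicts.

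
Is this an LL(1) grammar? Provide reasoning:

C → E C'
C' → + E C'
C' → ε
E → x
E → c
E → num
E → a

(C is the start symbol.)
Yes, the grammar is LL(1).

A grammar is LL(1) if for each non-terminal N with multiple productions, the predict sets of those productions are pairwise disjoint, where PREDICT(N → α) = (FIRST(α) \ {ε}) ∪ (FOLLOW(N) if α ⇒* ε).

Relevant sets:
  FOLLOW(C') = { $ }

For C':
  PREDICT(C' → '+' E C') = { '+' }
  PREDICT(C' → ε) = { $ }
For E:
  PREDICT(E → x) = { 'x' }
  PREDICT(E → c) = { 'c' }
  PREDICT(E → num) = { 'num' }
  PREDICT(E → a) = { 'a' }
C has a single production, so nothing to check there.

All predict sets are disjoint. The grammar IS LL(1).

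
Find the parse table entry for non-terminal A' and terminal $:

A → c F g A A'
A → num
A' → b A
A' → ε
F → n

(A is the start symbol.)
To find M[A', $], we find productions for A' where $ is in the predict set (PREDICT(N → α) = (FIRST(α) \ {ε}) ∪ (FOLLOW(N) if α ⇒* ε)).

Relevant sets:
  FOLLOW(A') = { $, 'b' }

A' → b A: PREDICT = { 'b' }
A' → ε: PREDICT = { $, 'b' }
  $ is in predict set, so this production goes in M[A', $]

M[A', $] = A' → ε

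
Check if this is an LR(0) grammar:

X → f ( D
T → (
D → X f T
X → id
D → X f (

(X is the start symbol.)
A grammar is LR(0) if no state in the canonical LR(0) collection has:
  - both a shift item (dot before a terminal) and a complete item (shift-reduce conflict), or
  - two or more complete items (reduce-reduce conflict; the accept item [X' → X .] counts as a complete item here).

Augment with X' → X and build the canonical LR(0) collection (I0 = CLOSURE({[X' → . X]}), then GOTO on every symbol after a dot until no new states appear). It has 10 states:
  I0: { [X → . f ( D], [X → . id], [X' → . X] }  — shift
  I1: { [X' → X .] }  — accept
  I2: { [X → f . ( D] }  — shift
  I3: { [X → id .] }  — reduce
  I4: { [D → . X f (], [D → . X f T], [X → . f ( D], [X → . id], [X → f ( . D] }  — shift
  I5: { [X → f ( D .] }  — reduce
  I6: { [D → X . f (], [D → X . f T] }  — shift
  I7: { [D → X f . (], [D → X f . T], [T → . (] }  — shift
  I8: { [D → X f ( .], [T → ( .] }  — 2 reduces
  I9: { [D → X f T .] }  — reduce

Conflict in state I8:
  Reduce-reduce conflict: [D → X f ( .] and [T → ( .]
So the grammar is NOT LR(0).

Answer: No. Reduce-reduce conflict: [D → X f ( .] and [T → ( .]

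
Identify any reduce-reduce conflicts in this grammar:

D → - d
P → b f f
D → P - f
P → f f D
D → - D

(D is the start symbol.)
No reduce-reduce conflicts

Augment with D' → D and build the canonical LR(0) collection (I0 = CLOSURE({[D' → . D]}), then GOTO on every symbol after a dot until no new states appear). It has 14 states:
  I0: { [D → . - D], [D → . - d], [D → . P - f], [D' → . D], [P → . b f f], [P → . f f D] }  — shift
  I1: { [D → - . D], [D → - . d], [D → . - D], [D → . - d], [D → . P - f], [P → . b f f], [P → . f f D] }  — shift
  I2: { [D' → D .] }  — accept
  I3: { [D → P . - f] }  — shift
  I4: { [P → b . f f] }  — shift
  I5: { [P → f . f D] }  — shift
  I6: { [D → . - D], [D → . - d], [D → . P - f], [P → . b f f], [P → . f f D], [P → f f . D] }  — shift
  I7: { [P → f f D .] }  — reduce
  I8: { [P → b f . f] }  — shift
  I9: { [P → b f f .] }  — reduce
  I10: { [D → P - . f] }  — shift
  I11: { [D → P - f .] }  — reduce
  I12: { [D → - D .] }  — reduce
  I13: { [D → - d .] }  — reduce

No state contains more than one complete item.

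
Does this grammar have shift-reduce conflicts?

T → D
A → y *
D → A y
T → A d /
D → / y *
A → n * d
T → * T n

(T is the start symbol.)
No shift-reduce conflicts

Augment with T' → T and build the canonical LR(0) collection (I0 = CLOSURE({[T' → . T]}), then GOTO on every symbol after a dot until no new states appear). It has 18 states:
  I0: { [A → . n * d], [A → . y *], [D → . / y *], [D → . A y], [T → . * T n], [T → . A d /], [T → . D], [T' → . T] }  — shift
  I1: { [A → . n * d], [A → . y *], [D → . / y *], [D → . A y], [T → * . T n], [T → . * T n], [T → . A d /], [T → . D] }  — shift
  I2: { [D → / . y *] }  — shift
  I3: { [D → A . y], [T → A . d /] }  — shift
  I4: { [T → D .] }  — reduce
  I5: { [T' → T .] }  — accept
  I6: { [A → n . * d] }  — shift
  I7: { [A → y . *] }  — shift
  I8: { [A → y * .] }  — reduce
  I9: { [A → n * . d] }  — shift
  I10: { [A → n * d .] }  — reduce
  I11: { [T → A d . /] }  — shift
  I12: { [D → A y .] }  — reduce
  I13: { [T → A d / .] }  — reduce
  I14: { [D → / y . *] }  — shift
  I15: { [D → / y * .] }  — reduce
  I16: { [T → * T . n] }  — shift
  I17: { [T → * T n .] }  — reduce

No state contains both a complete item and a shift item.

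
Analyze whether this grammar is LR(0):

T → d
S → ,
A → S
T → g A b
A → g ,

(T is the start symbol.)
Augment with T' → T and build the canonical LR(0) collection (I0 = CLOSURE({[T' → . T]}), then GOTO on every symbol after a dot until no new states appear). It has 10 states:
  I0: { [T → . d], [T → . g A b], [T' → . T] }  — shift
  I1: { [T' → T .] }  — accept
  I2: { [T → d .] }  — reduce
  I3: { [A → . S], [A → . g ,], [S → . ,], [T → g . A b] }  — shift
  I4: { [S → , .] }  — reduce
  I5: { [T → g A . b] }  — shift
  I6: { [A → S .] }  — reduce
  I7: { [A → g . ,] }  — shift
  I8: { [A → g , .] }  — reduce
  I9: { [T → g A b .] }  — reduce

Every state is either a pure shift/goto state or contains exactly one complete item and nothing to shift — no conflicts. The grammar is LR(0).

Answer: Yes, the grammar is LR(0)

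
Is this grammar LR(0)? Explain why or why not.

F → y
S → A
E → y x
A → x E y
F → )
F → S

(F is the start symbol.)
Yes, the grammar is LR(0)

Augment with F' → F and build the canonical LR(0) collection (I0 = CLOSURE({[F' → . F]}), then GOTO on every symbol after a dot until no new states appear). It has 11 states:
  I0: { [A → . x E y], [F → . )], [F → . S], [F → . y], [F' → . F], [S → . A] }  — shift
  I1: { [F → ) .] }  — reduce
  I2: { [S → A .] }  — reduce
  I3: { [F' → F .] }  — accept
  I4: { [F → S .] }  — reduce
  I5: { [A → x . E y], [E → . y x] }  — shift
  I6: { [F → y .] }  — reduce
  I7: { [A → x E . y] }  — shift
  I8: { [E → y . x] }  — shift
  I9: { [E → y x .] }  — reduce
  I10: { [A → x E y .] }  — reduce

Every state is either a pure shift/goto state or contains exactly one complete item and nothing to shift — no conflicts. The grammar is LR(0).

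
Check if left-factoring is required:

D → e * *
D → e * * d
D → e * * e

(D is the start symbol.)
Yes, D has productions with common prefix 'e * *'

Left-factoring is needed when two productions for the same non-terminal
share a common prefix on the right-hand side.

Productions for D:
  D → e * *
  D → e * * d
  D → e * * e

Found common prefix 'e * *' in productions for D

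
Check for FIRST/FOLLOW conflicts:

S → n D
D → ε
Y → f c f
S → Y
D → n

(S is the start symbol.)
A FIRST/FOLLOW conflict occurs when a non-terminal N has a nullable alternative N → β (β ⇒* ε) and another alternative N → α with FIRST(α) ∩ FOLLOW(N) ≠ ∅: on such a lookahead the parser cannot decide between expanding α and letting N vanish via β.

Nullable non-terminals: D.

D: nullable alternative(s) D → ε; FOLLOW(D) = { $ }
  D → ε: FIRST \ {ε} = { } — this is the only nullable alternative, skip
  D → n: FIRST \ {ε} = { 'n' } — disjoint from FOLLOW(D)

S, Y have no nullable alternative, so no FIRST/FOLLOW check is needed there.

No FIRST/FOLLOW conflicts found.

Answer: No FIRST/FOLLOW conflicts.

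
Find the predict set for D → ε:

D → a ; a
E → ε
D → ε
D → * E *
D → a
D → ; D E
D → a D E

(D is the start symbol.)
PREDICT(D → ε) = (FIRST(RHS) \ {ε}) ∪ (FOLLOW(D) if ε ∈ FIRST(RHS), i.e. RHS ⇒* ε)
The right-hand side is ε (FIRST(ε) = { ε }), so the predict set is FOLLOW(D) = { $ }
PREDICT(D → ε) = { $ }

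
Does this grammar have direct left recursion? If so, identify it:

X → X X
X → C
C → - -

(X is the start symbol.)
Direct left recursion occurs when N → N α for some non-terminal N (the right-hand side begins with the left-hand side itself).

X → X X: LEFT RECURSIVE (starts with X)
X → C: starts with C
C → - -: starts with '-'

The grammar has direct left recursion on: X.

Answer: Yes, X is left-recursive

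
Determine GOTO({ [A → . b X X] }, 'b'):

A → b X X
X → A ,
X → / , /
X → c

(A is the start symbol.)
GOTO(I, 'b') = CLOSURE({ [A → αX.β] : [A → α.Xβ] ∈ I, X = 'b' })

Items with dot before 'b', with the dot advanced:
  [A → . b X X] → [A → b . X X]
Closure of the advanced items:
  [A → b . X X] has the dot before X: add [X → . A ,], [X → . / , /], [X → . c]
  [X → . A ,] has the dot before A: add [A → . b X X]

GOTO = { [A → . b X X], [A → b . X X], [X → . / , /], [X → . A ,], [X → . c] }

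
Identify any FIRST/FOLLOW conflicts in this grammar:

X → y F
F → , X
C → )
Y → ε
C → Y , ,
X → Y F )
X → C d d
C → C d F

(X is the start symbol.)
No FIRST/FOLLOW conflicts.

A FIRST/FOLLOW conflict occurs when a non-terminal N has a nullable alternative N → β (β ⇒* ε) and another alternative N → α with FIRST(α) ∩ FOLLOW(N) ≠ ∅: on such a lookahead the parser cannot decide between expanding α and letting N vanish via β.

Nullable non-terminals: Y.
Y has a nullable alternative but only one production, so nothing to check.

C, F, X have no nullable alternative, so no FIRST/FOLLOW check is needed there.

No FIRST/FOLLOW conflicts found.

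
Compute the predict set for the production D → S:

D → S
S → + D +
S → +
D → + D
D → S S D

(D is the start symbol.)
{ '+' }

PREDICT(D → S) = (FIRST(RHS) \ {ε}) ∪ (FOLLOW(D) if ε ∈ FIRST(RHS), i.e. RHS ⇒* ε)
FIRST(S) = { '+' }
FIRST(S) = { '+' }
ε ∉ FIRST(S), so FOLLOW(D) is not added.
PREDICT(D → S) = { '+' }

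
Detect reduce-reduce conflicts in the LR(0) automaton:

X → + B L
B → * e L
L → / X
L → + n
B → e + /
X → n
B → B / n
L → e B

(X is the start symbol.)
A reduce-reduce conflict occurs when an LR(0) state has two complete items [A → α .] and [B → β .] — both call for a reduction, and with no lookahead the parser cannot choose between them.

Augment with X' → X and build the canonical LR(0) collection (I0 = CLOSURE({[X' → . X]}), then GOTO on every symbol after a dot until no new states appear). It has 22 states:
  I0: { [X → . + B L], [X → . n], [X' → . X] }  — shift
  I1: { [B → . * e L], [B → . B / n], [B → . e + /], [X → + . B L] }  — shift
  I2: { [X' → X .] }  — accept
  I3: { [X → n .] }  — reduce
  I4: { [B → * . e L] }  — shift
  I5: { [B → B . / n], [L → . + n], [L → . / X], [L → . e B], [X → + B . L] }  — shift
  I6: { [B → e . + /] }  — shift
  I7: { [B → e + . /] }  — shift
  I8: { [B → e + / .] }  — reduce
  I9: { [L → + . n] }  — shift
  I10: { [B → B / . n], [L → / . X], [X → . + B L], [X → . n] }  — shift
  I11: { [X → + B L .] }  — reduce
  I12: { [B → . * e L], [B → . B / n], [B → . e + /], [L → e . B] }  — shift
  I13: { [B → B . / n], [L → e B .] }  — shift, reduce
  I14: { [B → B / . n] }  — shift
  I15: { [B → B / n .] }  — reduce
  I16: { [L → / X .] }  — reduce
  I17: { [B → B / n .], [X → n .] }  — 2 reduces
  I18: { [L → + n .] }  — reduce
  I19: { [B → * e . L], [L → . + n], [L → . / X], [L → . e B] }  — shift
  I20: { [L → / . X], [X → . + B L], [X → . n] }  — shift
  I21: { [B → * e L .] }  — reduce

I17 contains complete items [B → B / n .], [X → n .] — reduce-reduce conflict.

Answer: Yes — I17: [B → B / n .] vs [X → n .]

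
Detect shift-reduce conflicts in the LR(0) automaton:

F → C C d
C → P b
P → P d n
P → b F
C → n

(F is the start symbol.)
No shift-reduce conflicts

A shift-reduce conflict occurs when an LR(0) state has both:
  - a complete (reduce) item [A → α .] (dot at the end), and
  - a shift item [B → β . c γ] (dot before a terminal).

Augment with F' → F and build the canonical LR(0) collection (I0 = CLOSURE({[F' → . F]}), then GOTO on every symbol after a dot until no new states appear). It has 12 states:
  I0: { [C → . P b], [C → . n], [F → . C C d], [F' → . F], [P → . P d n], [P → . b F] }  — shift
  I1: { [C → . P b], [C → . n], [F → C . C d], [P → . P d n], [P → . b F] }  — shift
  I2: { [F' → F .] }  — accept
  I3: { [C → P . b], [P → P . d n] }  — shift
  I4: { [C → . P b], [C → . n], [F → . C C d], [P → . P d n], [P → . b F], [P → b . F] }  — shift
  I5: { [C → n .] }  — reduce
  I6: { [P → b F .] }  — reduce
  I7: { [C → P b .] }  — reduce
  I8: { [P → P d . n] }  — shift
  I9: { [P → P d n .] }  — reduce
  I10: { [F → C C . d] }  — shift
  I11: { [F → C C d .] }  — reduce

No state contains both a complete item and a shift item.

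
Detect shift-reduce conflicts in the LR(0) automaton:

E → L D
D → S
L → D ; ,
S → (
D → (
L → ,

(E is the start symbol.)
No shift-reduce conflicts

Augment with E' → E and build the canonical LR(0) collection (I0 = CLOSURE({[E' → . E]}), then GOTO on every symbol after a dot until no new states appear). It has 10 states:
  I0: { [D → . (], [D → . S], [E → . L D], [E' → . E], [L → . ,], [L → . D ; ,], [S → . (] }  — shift
  I1: { [D → ( .], [S → ( .] }  — 2 reduces
  I2: { [L → , .] }  — reduce
  I3: { [L → D . ; ,] }  — shift
  I4: { [E' → E .] }  — accept
  I5: { [D → . (], [D → . S], [E → L . D], [S → . (] }  — shift
  I6: { [D → S .] }  — reduce
  I7: { [E → L D .] }  — reduce
  I8: { [L → D ; . ,] }  — shift
  I9: { [L → D ; , .] }  — reduce

No state contains both a complete item and a shift item.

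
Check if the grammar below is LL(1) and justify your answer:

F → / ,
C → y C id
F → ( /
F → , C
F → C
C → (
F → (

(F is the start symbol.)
No. Predict set conflict for F: { '(' }

A grammar is LL(1) if for each non-terminal N with multiple productions, the predict sets of those productions are pairwise disjoint, where PREDICT(N → α) = (FIRST(α) \ {ε}) ∪ (FOLLOW(N) if α ⇒* ε).

Relevant sets:
  FIRST(C) = { '(', 'y' }

For F:
  PREDICT(F → '/' ',') = { '/' }
  PREDICT(F → '(' '/') = { '(' }
  PREDICT(F → ',' C) = { ',' }
  PREDICT(F → C) = { '(', 'y' }
  PREDICT(F → '(') = { '(' }
For C:
  PREDICT(C → y C id) = { 'y' }
  PREDICT(C → '(') = { '(' }

Conflict found: Predict set conflict for F: { '(' }
The grammar is NOT LL(1).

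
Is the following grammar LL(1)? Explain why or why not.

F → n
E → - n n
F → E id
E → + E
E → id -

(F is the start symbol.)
A grammar is LL(1) if for each non-terminal N with multiple productions, the predict sets of those productions are pairwise disjoint, where PREDICT(N → α) = (FIRST(α) \ {ε}) ∪ (FOLLOW(N) if α ⇒* ε).

Relevant sets:
  FIRST(E) = { '+', '-', 'id' }

For F:
  PREDICT(F → n) = { 'n' }
  PREDICT(F → E id) = { '+', '-', 'id' }
For E:
  PREDICT(E → '-' n n) = { '-' }
  PREDICT(E → '+' E) = { '+' }
  PREDICT(E → id '-') = { 'id' }

All predict sets are disjoint. The grammar IS LL(1).

Answer: Yes, the grammar is LL(1).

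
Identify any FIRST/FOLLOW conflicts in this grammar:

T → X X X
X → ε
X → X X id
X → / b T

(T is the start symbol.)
Nullable non-terminals: T, X.
FIRST sets used below: FIRST(X) = { '/', 'id', ε }
T has a nullable alternative but only one production, so nothing to check.

X: nullable alternative(s) X → ε; FOLLOW(X) = { $, '/', 'id' }
  X → ε: FIRST \ {ε} = { } — this is the only nullable alternative, skip
  X → X X id: FIRST \ {ε} = { '/', 'id' } — overlaps FOLLOW(X) on { '/', 'id' }: CONFLICT
  X → / b T: FIRST \ {ε} = { '/' } — overlaps FOLLOW(X) on { '/' }: CONFLICT

So the grammar has 2 FIRST/FOLLOW conflicts (marked CONFLICT above).

Answer: Yes. X → X X id with FOLLOW(X) on { '/', 'id' }; X → '/' b T with FOLLOW(X) on { '/' }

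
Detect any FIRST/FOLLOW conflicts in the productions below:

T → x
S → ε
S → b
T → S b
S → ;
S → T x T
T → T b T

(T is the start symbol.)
Nullable non-terminals: S.
FIRST sets used below: FIRST(T) = { ';', 'b', 'x' }

S: nullable alternative(s) S → ε; FOLLOW(S) = { 'b' }
  S → ε: FIRST \ {ε} = { } — this is the only nullable alternative, skip
  S → b: FIRST \ {ε} = { 'b' } — overlaps FOLLOW(S) on { 'b' }: CONFLICT
  S → ;: FIRST \ {ε} = { ';' } — disjoint from FOLLOW(S)
  S → T x T: FIRST \ {ε} = { ';', 'b', 'x' } — overlaps FOLLOW(S) on { 'b' }: CONFLICT

T has no nullable alternative, so no FIRST/FOLLOW check is needed there.

So the grammar has 2 FIRST/FOLLOW conflicts (marked CONFLICT above).

Answer: Yes. S → b with FOLLOW(S) on { 'b' }; S → T x T with FOLLOW(S) on { 'b' }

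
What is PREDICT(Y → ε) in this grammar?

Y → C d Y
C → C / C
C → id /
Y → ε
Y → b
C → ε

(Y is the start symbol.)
{ $ }

PREDICT(Y → ε) = (FIRST(RHS) \ {ε}) ∪ (FOLLOW(Y) if ε ∈ FIRST(RHS), i.e. RHS ⇒* ε)
The right-hand side is ε (FIRST(ε) = { ε }), so the predict set is FOLLOW(Y) = { $ }
PREDICT(Y → ε) = { $ }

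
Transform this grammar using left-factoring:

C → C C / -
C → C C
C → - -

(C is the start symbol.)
Left-factoring transforms A → αβ₁ | αβ₂ into A → αA' and A' → β₁ | β₂
(α is the longest common prefix among the alternatives). Repeat until
no nonterminal has two alternatives with a common prefix.

Round 1: C has alternatives sharing prefix 'C C'. Introduce C': C → C C C'
  Add: C' → / -
  Add: C' → ε

No remaining common prefixes — done.

Resulting grammar:
C → C C C'
C' → / -
C' → ε
C → - -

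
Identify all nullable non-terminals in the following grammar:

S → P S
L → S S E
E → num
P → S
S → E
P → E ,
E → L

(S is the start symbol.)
A non-terminal is nullable if it can derive ε (the empty string): either it has an ε-production, or it has a production whose right-hand side consists entirely of nullable non-terminals.

There are no ε-productions, so no non-terminal can derive ε.
No non-terminals are nullable.

Answer: None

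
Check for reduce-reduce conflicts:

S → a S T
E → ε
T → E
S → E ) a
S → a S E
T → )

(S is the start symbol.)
Yes — I6: [S → a S E .] vs [T → E .]

Augment with S' → S and build the canonical LR(0) collection (I0 = CLOSURE({[S' → . S]}), then GOTO on every symbol after a dot until no new states appear). It has 10 states:
  I0: { [E → .], [S → . E ) a], [S → . a S E], [S → . a S T], [S' → . S] }  — shift, reduce
  I1: { [S → E . ) a] }  — shift
  I2: { [S' → S .] }  — accept
  I3: { [E → .], [S → . E ) a], [S → . a S E], [S → . a S T], [S → a . S E], [S → a . S T] }  — shift, reduce
  I4: { [E → .], [S → a S . E], [S → a S . T], [T → . )], [T → . E] }  — shift, reduce
  I5: { [T → ) .] }  — reduce
  I6: { [S → a S E .], [T → E .] }  — 2 reduces
  I7: { [S → a S T .] }  — reduce
  I8: { [S → E ) . a] }  — shift
  I9: { [S → E ) a .] }  — reduce

I6 contains complete items [S → a S E .], [T → E .] — reduce-reduce conflict.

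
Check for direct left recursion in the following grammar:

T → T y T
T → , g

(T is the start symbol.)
Direct left recursion occurs when N → N α for some non-terminal N (the right-hand side begins with the left-hand side itself).

T → T y T: LEFT RECURSIVE (starts with T)
T → , g: starts with ','

The grammar has direct left recursion on: T.

Answer: Yes, T is left-recursive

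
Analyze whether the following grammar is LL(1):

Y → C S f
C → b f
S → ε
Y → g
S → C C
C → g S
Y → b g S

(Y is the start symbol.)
A grammar is LL(1) if for each non-terminal N with multiple productions, the predict sets of those productions are pairwise disjoint, where PREDICT(N → α) = (FIRST(α) \ {ε}) ∪ (FOLLOW(N) if α ⇒* ε).

Relevant sets:
  FIRST(C) = { 'b', 'g' }
  FOLLOW(S) = { $, 'b', 'f', 'g' }

For Y:
  PREDICT(Y → C S f) = { 'b', 'g' }
  PREDICT(Y → g) = { 'g' }
  PREDICT(Y → b g S) = { 'b' }
For C:
  PREDICT(C → b f) = { 'b' }
  PREDICT(C → g S) = { 'g' }
For S:
  PREDICT(S → ε) = { $, 'b', 'f', 'g' }
  PREDICT(S → C C) = { 'b', 'g' }

Conflict found: Predict set conflict for Y: { 'g' }
The grammar is NOT LL(1).

Answer: No. Predict set conflict for Y: { 'g' }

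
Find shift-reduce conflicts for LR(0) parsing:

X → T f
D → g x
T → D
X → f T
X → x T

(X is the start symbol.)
A shift-reduce conflict occurs when an LR(0) state has both:
  - a complete (reduce) item [A → α .] (dot at the end), and
  - a shift item [B → β . c γ] (dot before a terminal).

Augment with X' → X and build the canonical LR(0) collection (I0 = CLOSURE({[X' → . X]}), then GOTO on every symbol after a dot until no new states appear). It has 11 states:
  I0: { [D → . g x], [T → . D], [X → . T f], [X → . f T], [X → . x T], [X' → . X] }  — shift
  I1: { [T → D .] }  — reduce
  I2: { [X → T . f] }  — shift
  I3: { [X' → X .] }  — accept
  I4: { [D → . g x], [T → . D], [X → f . T] }  — shift
  I5: { [D → g . x] }  — shift
  I6: { [D → . g x], [T → . D], [X → x . T] }  — shift
  I7: { [X → x T .] }  — reduce
  I8: { [D → g x .] }  — reduce
  I9: { [X → f T .] }  — reduce
  I10: { [X → T f .] }  — reduce

No state contains both a complete item and a shift item.

Answer: No shift-reduce conflicts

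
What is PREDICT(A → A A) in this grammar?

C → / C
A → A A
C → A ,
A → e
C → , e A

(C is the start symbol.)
PREDICT(A → A A) = (FIRST(RHS) \ {ε}) ∪ (FOLLOW(A) if ε ∈ FIRST(RHS), i.e. RHS ⇒* ε)
FIRST(A) = { 'e' }
FIRST(A A) = { 'e' }
ε ∉ FIRST(A A), so FOLLOW(A) is not added.
PREDICT(A → A A) = { 'e' }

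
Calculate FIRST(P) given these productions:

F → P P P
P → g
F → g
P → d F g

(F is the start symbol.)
From P → g:
  - g is a terminal: add 'g' and stop
From P → d F g:
  - d is a terminal: add 'd' and stop

Collecting: FIRST(P) = { 'd', 'g' }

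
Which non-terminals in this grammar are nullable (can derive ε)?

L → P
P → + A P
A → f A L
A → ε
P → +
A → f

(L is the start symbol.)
A non-terminal is nullable if it can derive ε (the empty string): either it has an ε-production, or it has a production whose right-hand side consists entirely of nullable non-terminals.

ε-productions: A → ε
So A is immediately nullable.
No further non-terminal can be added: every production for the remaining non-terminals contains a terminal or a non-nullable non-terminal.
Nullable = { 'A' }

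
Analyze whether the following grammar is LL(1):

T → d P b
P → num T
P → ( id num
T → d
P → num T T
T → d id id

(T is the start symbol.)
No. Predict set conflict for T: { 'd' }

A grammar is LL(1) if for each non-terminal N with multiple productions, the predict sets of those productions are pairwise disjoint, where PREDICT(N → α) = (FIRST(α) \ {ε}) ∪ (FOLLOW(N) if α ⇒* ε).

For T:
  PREDICT(T → d P b) = { 'd' }
  PREDICT(T → d) = { 'd' }
  PREDICT(T → d id id) = { 'd' }
For P:
  PREDICT(P → num T) = { 'num' }
  PREDICT(P → '(' id num) = { '(' }
  PREDICT(P → num T T) = { 'num' }

Conflict found: Predict set conflict for T: { 'd' }
The grammar is NOT LL(1).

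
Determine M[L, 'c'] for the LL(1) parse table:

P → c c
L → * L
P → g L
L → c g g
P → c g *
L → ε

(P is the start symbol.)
L → c g g

To find M[L, 'c'], we find productions for L where 'c' is in the predict set (PREDICT(N → α) = (FIRST(α) \ {ε}) ∪ (FOLLOW(N) if α ⇒* ε)).

Relevant sets:
  FOLLOW(L) = { $ }

L → * L: PREDICT = { '*' }
L → c g g: PREDICT = { 'c' }
  'c' is in predict set, so this production goes in M[L, 'c']
L → ε: PREDICT = { $ }

M[L, 'c'] = L → c g g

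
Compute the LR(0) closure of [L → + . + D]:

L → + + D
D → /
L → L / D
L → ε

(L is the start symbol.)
{ [L → + . + D] }

To compute CLOSURE, for each item [A → α.Bβ] where B is a non-terminal, add [B → .γ] for all productions B → γ; repeat for the newly added items until nothing changes.

Start with: [L → + . + D]
The dot precedes the terminal '+', so nothing is added.

CLOSURE = { [L → + . + D] }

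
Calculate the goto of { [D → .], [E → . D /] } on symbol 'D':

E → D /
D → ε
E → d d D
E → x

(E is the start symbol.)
GOTO(I, 'D') = CLOSURE({ [A → αX.β] : [A → α.Xβ] ∈ I, X = 'D' })

Items with dot before 'D', with the dot advanced:
  [E → . D /] → [E → D . /]
Closure adds nothing (no advanced item has the dot before a non-terminal).

GOTO = { [E → D . /] }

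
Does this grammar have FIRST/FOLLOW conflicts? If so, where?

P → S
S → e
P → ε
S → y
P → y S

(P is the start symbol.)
Nullable non-terminals: P.
FIRST sets used below: FIRST(S) = { 'e', 'y' }

P: nullable alternative(s) P → ε; FOLLOW(P) = { $ }
  P → S: FIRST \ {ε} = { 'e', 'y' } — disjoint from FOLLOW(P)
  P → ε: FIRST \ {ε} = { } — this is the only nullable alternative, skip
  P → y S: FIRST \ {ε} = { 'y' } — disjoint from FOLLOW(P)

S has no nullable alternative, so no FIRST/FOLLOW check is needed there.

No FIRST/FOLLOW conflicts found.

Answer: No FIRST/FOLLOW conflicts.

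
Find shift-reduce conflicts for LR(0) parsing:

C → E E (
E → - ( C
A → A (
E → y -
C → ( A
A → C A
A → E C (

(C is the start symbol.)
Augment with C' → C and build the canonical LR(0) collection (I0 = CLOSURE({[C' → . C]}), then GOTO on every symbol after a dot until no new states appear). It has 19 states:
  I0: { [C → . ( A], [C → . E E (], [C' → . C], [E → . - ( C], [E → . y -] }  — shift
  I1: { [A → . A (], [A → . C A], [A → . E C (], [C → ( . A], [C → . ( A], [C → . E E (], [E → . - ( C], [E → . y -] }  — shift
  I2: { [E → - . ( C] }  — shift
  I3: { [C' → C .] }  — accept
  I4: { [C → E . E (], [E → . - ( C], [E → . y -] }  — shift
  I5: { [E → y . -] }  — shift
  I6: { [E → y - .] }  — reduce
  I7: { [C → E E . (] }  — shift
  I8: { [C → E E ( .] }  — reduce
  I9: { [C → . ( A], [C → . E E (], [E → - ( . C], [E → . - ( C], [E → . y -] }  — shift
  I10: { [E → - ( C .] }  — reduce
  I11: { [A → A . (], [C → ( A .] }  — shift, reduce
  I12: { [A → . A (], [A → . C A], [A → . E C (], [A → C . A], [C → . ( A], [C → . E E (], [E → . - ( C], [E → . y -] }  — shift
  I13: { [A → E . C (], [C → . ( A], [C → . E E (], [C → E . E (], [E → . - ( C], [E → . y -] }  — shift
  I14: { [A → E C . (] }  — shift
  I15: { [C → E . E (], [C → E E . (], [E → . - ( C], [E → . y -] }  — shift
  I16: { [A → E C ( .] }  — reduce
  I17: { [A → A . (], [A → C A .] }  — shift, reduce
  I18: { [A → A ( .] }  — reduce

I11 contains reduce item [C → ( A .] and shift item [A → A . (] — shift-reduce conflict.
I17 contains reduce item [A → C A .] and shift item [A → A . (] — shift-reduce conflict.

Answer: Yes — I11: [C → ( A .] vs [A → A . (]; I17: [A → C A .] vs [A → A . (]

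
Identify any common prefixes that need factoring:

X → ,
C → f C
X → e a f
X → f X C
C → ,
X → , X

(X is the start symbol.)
Yes, X has productions with common prefix ','

Left-factoring is needed when two productions for the same non-terminal
share a common prefix on the right-hand side.

Productions for X:
  X → ,
  X → e a f
  X → f X C
  X → , X
Productions for C:
  C → f C
  C → ,

Found common prefix ',' in productions for X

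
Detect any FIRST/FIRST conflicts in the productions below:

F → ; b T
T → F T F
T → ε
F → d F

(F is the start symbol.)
No FIRST/FIRST conflicts.

A FIRST/FIRST conflict occurs when two productions N → α and N → β for the same non-terminal have FIRST(α) ∩ FIRST(β) ≠ ∅ (with ε ∈ FIRST of a nullable right-hand side, so two nullable alternatives also conflict).

FIRST sets of the non-terminals at (or reachable through a nullable prefix from) the front of some alternative:
  FIRST(F) = { ';', 'd' }

Productions for F:
  F → ; b T: FIRST = { ';' }
  F → d F: FIRST = { 'd' }
Productions for T:
  T → F T F: FIRST = { ';', 'd' }
  T → ε: FIRST = { ε }

All alternatives of each non-terminal have pairwise disjoint FIRST sets.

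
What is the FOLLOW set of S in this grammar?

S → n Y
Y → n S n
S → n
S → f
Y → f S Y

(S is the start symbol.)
To compute FOLLOW(S), find every occurrence of S on a right-hand side N → α S β: add FIRST(β) \ {ε}, and if β is empty or nullable also add FOLLOW(N). Iterate to a fixed point.

S is the start symbol, so $ ∈ FOLLOW(S).
In Y → n S n: S is followed by n, add FIRST(n) \ {ε} = { 'n' }
In Y → f S Y: S is followed by Y, add FIRST(Y) \ {ε} = { 'f', 'n' }

Taking the union: FOLLOW(S) = { $, 'f', 'n' }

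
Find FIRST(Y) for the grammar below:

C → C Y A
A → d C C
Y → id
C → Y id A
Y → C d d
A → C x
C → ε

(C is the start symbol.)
{ 'd', 'id' }

FIRST sets of the other non-terminals involved (by the same procedure, iterated to a fixed point):
  FIRST(C) = { 'd', 'id', ε }

From Y → id:
  - id is a terminal: add 'id' and stop
From Y → C d d:
  - C is a non-terminal: add FIRST(C) \ {ε} = { 'd', 'id' }
    C is nullable, so continue to the next symbol
  - d is a terminal: add 'd' and stop

Collecting: FIRST(Y) = { 'd', 'id' }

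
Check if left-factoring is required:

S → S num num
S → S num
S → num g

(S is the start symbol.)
Yes, S has productions with common prefix 'S num'

Left-factoring is needed when two productions for the same non-terminal
share a common prefix on the right-hand side.

Productions for S:
  S → S num num
  S → S num
  S → num g

Found common prefix 'S num' in productions for S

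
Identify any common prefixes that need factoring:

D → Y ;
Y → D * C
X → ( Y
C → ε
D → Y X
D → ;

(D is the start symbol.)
Left-factoring is needed when two productions for the same non-terminal
share a common prefix on the right-hand side.

Productions for D:
  D → Y ;
  D → Y X
  D → ;

Found common prefix 'Y' in productions for D

Answer: Yes, D has productions with common prefix 'Y'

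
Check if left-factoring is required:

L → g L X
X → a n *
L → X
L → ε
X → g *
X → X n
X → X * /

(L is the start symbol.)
Yes, X has productions with common prefix 'X'

Left-factoring is needed when two productions for the same non-terminal
share a common prefix on the right-hand side.

Productions for L:
  L → g L X
  L → X
  L → ε
Productions for X:
  X → a n *
  X → g *
  X → X n
  X → X * /

Found common prefix 'X' in productions for X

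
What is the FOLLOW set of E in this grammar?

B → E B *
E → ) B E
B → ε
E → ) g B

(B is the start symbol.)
To compute FOLLOW(E), find every occurrence of E on a right-hand side N → α E β: add FIRST(β) \ {ε}, and if β is empty or nullable also add FOLLOW(N). Iterate to a fixed point.

In B → E B *: E is followed by B '*', add FIRST(B '*') \ {ε} = { ')', '*' }
In E → ) B E: E is at the end; this adds FOLLOW(E) to itself — nothing new

Taking the union: FOLLOW(E) = { ')', '*' }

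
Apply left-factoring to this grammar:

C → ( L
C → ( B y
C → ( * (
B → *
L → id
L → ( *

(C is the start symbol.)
C → ( C'
C' → L
C' → B y
C' → * (
B → *
L → id
L → ( *

Left-factoring transforms A → αβ₁ | αβ₂ into A → αA' and A' → β₁ | β₂
(α is the longest common prefix among the alternatives). Repeat until
no nonterminal has two alternatives with a common prefix.

Round 1: C has alternatives sharing prefix '('. Introduce C': C → ( C'
  Add: C' → L
  Add: C' → B y
  Add: C' → * (

No remaining common prefixes — done.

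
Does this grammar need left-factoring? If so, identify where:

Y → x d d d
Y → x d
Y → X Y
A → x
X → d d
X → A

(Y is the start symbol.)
Yes, Y has productions with common prefix 'x d'

Left-factoring is needed when two productions for the same non-terminal
share a common prefix on the right-hand side.

Productions for Y:
  Y → x d d d
  Y → x d
  Y → X Y
Productions for X:
  X → d d
  X → A

Found common prefix 'x d' in productions for Y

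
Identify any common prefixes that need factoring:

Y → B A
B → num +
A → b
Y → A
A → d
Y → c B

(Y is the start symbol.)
No, left-factoring is not needed

Left-factoring is needed when two productions for the same non-terminal
share a common prefix on the right-hand side.

Productions for Y:
  Y → B A
  Y → A
  Y → c B
Productions for A:
  A → b
  A → d

No common prefixes found.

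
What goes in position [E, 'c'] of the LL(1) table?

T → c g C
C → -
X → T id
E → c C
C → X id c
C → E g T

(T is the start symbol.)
To find M[E, 'c'], we find productions for E where 'c' is in the predict set (PREDICT(N → α) = (FIRST(α) \ {ε}) ∪ (FOLLOW(N) if α ⇒* ε)).

E → c C: PREDICT = { 'c' }
  'c' is in predict set, so this production goes in M[E, 'c']

M[E, 'c'] = E → c C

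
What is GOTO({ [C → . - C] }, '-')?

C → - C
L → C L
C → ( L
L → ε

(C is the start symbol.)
GOTO(I, '-') = CLOSURE({ [A → αX.β] : [A → α.Xβ] ∈ I, X = '-' })

Items with dot before '-', with the dot advanced:
  [C → . - C] → [C → - . C]
Closure of the advanced items:
  [C → - . C] has the dot before C: add [C → . - C], [C → . ( L]

GOTO = { [C → - . C], [C → . ( L], [C → . - C] }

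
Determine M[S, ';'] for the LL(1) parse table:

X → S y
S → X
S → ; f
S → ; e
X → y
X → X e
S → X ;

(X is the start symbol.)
S → X, S → ; f, S → ; e, S → X ;

To find M[S, ';'], we find productions for S where ';' is in the predict set (PREDICT(N → α) = (FIRST(α) \ {ε}) ∪ (FOLLOW(N) if α ⇒* ε)).

Relevant sets:
  FIRST(X) = { ';', 'y' }

S → X: PREDICT = { ';', 'y' }
  ';' is in predict set, so this production goes in M[S, ';']
S → ; f: PREDICT = { ';' }
  ';' is in predict set, so this production goes in M[S, ';']
S → ; e: PREDICT = { ';' }
  ';' is in predict set, so this production goes in M[S, ';']
S → X ;: PREDICT = { ';', 'y' }
  ';' is in predict set, so this production goes in M[S, ';']

M[S, ';'] = S → X, S → ; f, S → ; e, S → X ;  (a multiply-defined cell — the grammar is not LL(1))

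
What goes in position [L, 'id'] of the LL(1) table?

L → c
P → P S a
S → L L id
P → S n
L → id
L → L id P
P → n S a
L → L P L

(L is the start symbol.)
To find M[L, 'id'], we find productions for L where 'id' is in the predict set (PREDICT(N → α) = (FIRST(α) \ {ε}) ∪ (FOLLOW(N) if α ⇒* ε)).

Relevant sets:
  FIRST(L) = { 'c', 'id' }

L → c: PREDICT = { 'c' }
L → id: PREDICT = { 'id' }
  'id' is in predict set, so this production goes in M[L, 'id']
L → L id P: PREDICT = { 'c', 'id' }
  'id' is in predict set, so this production goes in M[L, 'id']
L → L P L: PREDICT = { 'c', 'id' }
  'id' is in predict set, so this production goes in M[L, 'id']

M[L, 'id'] = L → id, L → L id P, L → L P L  (a multiply-defined cell — the grammar is not LL(1))

Answer: L → id, L → L id P, L → L P L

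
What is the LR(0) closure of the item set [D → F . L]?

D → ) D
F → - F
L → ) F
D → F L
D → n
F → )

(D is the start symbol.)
To compute CLOSURE, for each item [A → α.Bβ] where B is a non-terminal, add [B → .γ] for all productions B → γ; repeat for the newly added items until nothing changes.

Start with: [D → F . L]
  [D → F . L] has the dot before L: add [L → . ) F]
No further items can be added.

CLOSURE = { [D → F . L], [L → . ) F] }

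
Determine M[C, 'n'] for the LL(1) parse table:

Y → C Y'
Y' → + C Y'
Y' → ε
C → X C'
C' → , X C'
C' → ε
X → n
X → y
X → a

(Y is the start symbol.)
C → X C'

To find M[C, 'n'], we find productions for C where 'n' is in the predict set (PREDICT(N → α) = (FIRST(α) \ {ε}) ∪ (FOLLOW(N) if α ⇒* ε)).

Relevant sets:
  FIRST(X) = { 'a', 'n', 'y' }

C → X C': PREDICT = { 'a', 'n', 'y' }
  'n' is in predict set, so this production goes in M[C, 'n']

M[C, 'n'] = C → X C'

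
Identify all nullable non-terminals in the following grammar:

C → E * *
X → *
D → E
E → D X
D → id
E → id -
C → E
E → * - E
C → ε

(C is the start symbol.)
A non-terminal is nullable if it can derive ε (the empty string): either it has an ε-production, or it has a production whose right-hand side consists entirely of nullable non-terminals.

ε-productions: C → ε
So C is immediately nullable.
No further non-terminal can be added: every production for the remaining non-terminals contains a terminal or a non-nullable non-terminal.
Nullable = { 'C' }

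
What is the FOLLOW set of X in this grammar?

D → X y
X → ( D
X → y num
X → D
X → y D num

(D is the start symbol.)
To compute FOLLOW(X), find every occurrence of X on a right-hand side N → α X β: add FIRST(β) \ {ε}, and if β is empty or nullable also add FOLLOW(N). Iterate to a fixed point.

In D → X y: X is followed by y, add FIRST(y) \ {ε} = { 'y' }

Taking the union: FOLLOW(X) = { 'y' }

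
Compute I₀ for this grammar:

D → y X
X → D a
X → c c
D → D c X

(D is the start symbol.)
{ [D → . D c X], [D → . y X], [D' → . D] }

First, augment the grammar with D' → D
I₀ = CLOSURE({ [D' → . D] }):
  [D' → . D] has the dot before D: add [D → . y X], [D → . D c X]
No further items can be added.

I₀ = { [D → . D c X], [D → . y X], [D' → . D] }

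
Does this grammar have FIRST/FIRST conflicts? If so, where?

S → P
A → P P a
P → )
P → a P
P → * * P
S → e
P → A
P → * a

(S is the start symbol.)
FIRST sets of the non-terminals at (or reachable through a nullable prefix from) the front of some alternative:
  FIRST(P) = { ')', '*', 'a' }
  FIRST(A) = { ')', '*', 'a' }

Productions for S:
  S → P: FIRST = { ')', '*', 'a' }
  S → e: FIRST = { 'e' }
Productions for P:
  P → ): FIRST = { ')' }
  P → a P: FIRST = { 'a' }
  P → * * P: FIRST = { '*' }
  P → A: FIRST = { ')', '*', 'a' }
  P → * a: FIRST = { '*' }
A has only one production, so no FIRST/FIRST conflict is possible there.

Conflict for P: P → ) and P → A
  Overlap: { ')' }
Conflict for P: P → a P and P → A
  Overlap: { 'a' }
Conflict for P: P → * * P and P → A
  Overlap: { '*' }
Conflict for P: P → * * P and P → * a
  Overlap: { '*' }
Conflict for P: P → A and P → * a
  Overlap: { '*' }

Answer: Yes. P → ')' / P → A on { ')' }; P → a P / P → A on { 'a' }; P → '*' '*' P / P → A on { '*' }; P → '*' '*' P / P → '*' a on { '*' }; P → A / P → '*' a on { '*' }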